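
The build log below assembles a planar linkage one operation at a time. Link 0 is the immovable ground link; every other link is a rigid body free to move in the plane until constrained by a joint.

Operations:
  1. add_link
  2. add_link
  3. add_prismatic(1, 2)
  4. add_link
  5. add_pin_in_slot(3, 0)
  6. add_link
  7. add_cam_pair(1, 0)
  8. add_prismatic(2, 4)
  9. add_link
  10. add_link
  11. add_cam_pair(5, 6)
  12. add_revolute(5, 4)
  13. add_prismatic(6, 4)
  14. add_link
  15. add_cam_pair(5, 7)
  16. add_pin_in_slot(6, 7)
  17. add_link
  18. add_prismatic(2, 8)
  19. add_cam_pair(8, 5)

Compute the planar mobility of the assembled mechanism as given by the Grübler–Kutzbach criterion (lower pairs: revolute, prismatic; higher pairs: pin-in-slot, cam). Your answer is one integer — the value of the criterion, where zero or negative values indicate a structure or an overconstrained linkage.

(L,J1,J2)=(1,0,0); link0 fixed
link1: (2,0,0)
link2: (3,0,0)
P 1-2 [J1]: (3,1,0)
link3: (4,1,0)
PS 3-0 [J2]: (4,1,1)
link4: (5,1,1)
C 1-0 [J2]: (5,1,2)
P 2-4 [J1]: (5,2,2)
link5: (6,2,2)
link6: (7,2,2)
C 5-6 [J2]: (7,2,3)
R 5-4 [J1]: (7,3,3)
P 6-4 [J1]: (7,4,3)
link7: (8,4,3)
C 5-7 [J2]: (8,4,4)
PS 6-7 [J2]: (8,4,5)
link8: (9,4,5)
P 2-8 [J1]: (9,5,5)
C 8-5 [J2]: (9,5,6)
Grübler: 3·8 − 2·5 − 6 = 8

M = 8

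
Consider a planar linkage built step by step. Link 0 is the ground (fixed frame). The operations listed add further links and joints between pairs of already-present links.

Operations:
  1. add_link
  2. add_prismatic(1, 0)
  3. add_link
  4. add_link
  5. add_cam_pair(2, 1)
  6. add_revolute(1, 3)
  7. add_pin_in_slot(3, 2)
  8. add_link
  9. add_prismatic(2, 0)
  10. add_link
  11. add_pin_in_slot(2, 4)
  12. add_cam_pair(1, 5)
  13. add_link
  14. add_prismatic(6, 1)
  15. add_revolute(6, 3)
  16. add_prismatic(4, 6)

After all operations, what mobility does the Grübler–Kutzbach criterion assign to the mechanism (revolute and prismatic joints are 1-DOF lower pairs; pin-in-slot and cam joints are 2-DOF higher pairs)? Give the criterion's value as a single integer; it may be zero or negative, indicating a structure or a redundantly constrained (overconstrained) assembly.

M = 2

ground; <1,0,0>
#1 <2,0,0>
P:1↔0 J1 <2,1,0>
#2 <3,1,0>
#3 <4,1,0>
C:2↔1 J2 <4,1,1>
R:1↔3 J1 <4,2,1>
PS:3↔2 J2 <4,2,2>
#4 <5,2,2>
P:2↔0 J1 <5,3,2>
#5 <6,3,2>
PS:2↔4 J2 <6,3,3>
C:1↔5 J2 <6,3,4>
#6 <7,3,4>
P:6↔1 J1 <7,4,4>
R:6↔3 J1 <7,5,4>
P:4↔6 J1 <7,6,4>
3×6 − 2×6 − 1×4 = 2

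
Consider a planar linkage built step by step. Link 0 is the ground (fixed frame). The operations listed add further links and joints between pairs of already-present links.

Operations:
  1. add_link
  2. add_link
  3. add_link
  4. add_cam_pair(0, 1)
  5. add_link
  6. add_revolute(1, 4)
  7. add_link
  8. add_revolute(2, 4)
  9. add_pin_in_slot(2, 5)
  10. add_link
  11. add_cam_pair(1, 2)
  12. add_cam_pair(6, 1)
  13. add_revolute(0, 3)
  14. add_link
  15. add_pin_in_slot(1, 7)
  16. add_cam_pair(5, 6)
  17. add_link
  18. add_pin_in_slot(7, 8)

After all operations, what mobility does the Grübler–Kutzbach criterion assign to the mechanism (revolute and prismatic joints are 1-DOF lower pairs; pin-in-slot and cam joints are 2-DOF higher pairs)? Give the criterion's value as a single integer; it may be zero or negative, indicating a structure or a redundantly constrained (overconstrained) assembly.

ground; <1,0,0>
#1 <2,0,0>
#2 <3,0,0>
#3 <4,0,0>
C:0↔1 J2 <4,0,1>
#4 <5,0,1>
R:1↔4 J1 <5,1,1>
#5 <6,1,1>
R:2↔4 J1 <6,2,1>
PS:2↔5 J2 <6,2,2>
#6 <7,2,2>
C:1↔2 J2 <7,2,3>
C:6↔1 J2 <7,2,4>
R:0↔3 J1 <7,3,4>
#7 <8,3,4>
PS:1↔7 J2 <8,3,5>
C:5↔6 J2 <8,3,6>
#8 <9,3,6>
PS:7↔8 J2 <9,3,7>
3×8 − 2×3 − 1×7 = 11

M = 11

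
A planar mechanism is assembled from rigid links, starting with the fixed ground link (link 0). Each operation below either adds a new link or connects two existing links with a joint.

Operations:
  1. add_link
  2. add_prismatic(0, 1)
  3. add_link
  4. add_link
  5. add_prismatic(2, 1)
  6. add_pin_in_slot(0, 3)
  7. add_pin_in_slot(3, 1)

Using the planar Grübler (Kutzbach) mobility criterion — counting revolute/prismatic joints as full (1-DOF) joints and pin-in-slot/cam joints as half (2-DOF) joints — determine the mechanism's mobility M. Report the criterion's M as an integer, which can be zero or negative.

M = 3

L=1 J1=0 J2=0
add link → L=2 J1=0 J2=0
P@0,1 dof=1 J1 → L=2 J1=1 J2=0
add link → L=3 J1=1 J2=0
add link → L=4 J1=1 J2=0
P@2,1 dof=1 J1 → L=4 J1=2 J2=0
PS@0,3 dof=2 J2 → L=4 J1=2 J2=1
PS@3,1 dof=2 J2 → L=4 J1=2 J2=2
M=3(L−1)−2J1−J2=3·3−2·2−2=3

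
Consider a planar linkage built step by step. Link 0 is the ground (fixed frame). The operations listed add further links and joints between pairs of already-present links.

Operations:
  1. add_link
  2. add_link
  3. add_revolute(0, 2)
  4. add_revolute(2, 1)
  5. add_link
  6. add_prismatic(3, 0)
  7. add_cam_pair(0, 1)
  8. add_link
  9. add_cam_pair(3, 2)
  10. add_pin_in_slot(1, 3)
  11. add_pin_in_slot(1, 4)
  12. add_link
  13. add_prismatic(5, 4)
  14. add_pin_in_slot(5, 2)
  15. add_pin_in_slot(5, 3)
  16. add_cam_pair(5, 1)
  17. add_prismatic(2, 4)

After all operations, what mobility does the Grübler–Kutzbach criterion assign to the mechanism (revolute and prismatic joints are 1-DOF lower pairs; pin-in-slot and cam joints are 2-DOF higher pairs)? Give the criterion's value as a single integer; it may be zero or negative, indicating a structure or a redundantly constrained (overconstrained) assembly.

M = -2

link 0 = ground. State L|J1|J2 = 1|0|0
+link1  2|0|0
+link2  3|0|0
R(0,2) f=1→J1  3|1|0
R(2,1) f=1→J1  3|2|0
+link3  4|2|0
P(3,0) f=1→J1  4|3|0
C(0,1) f=2→J2  4|3|1
+link4  5|3|1
C(3,2) f=2→J2  5|3|2
PS(1,3) f=2→J2  5|3|3
PS(1,4) f=2→J2  5|3|4
+link5  6|3|4
P(5,4) f=1→J1  6|4|4
PS(5,2) f=2→J2  6|4|5
PS(5,3) f=2→J2  6|4|6
C(5,1) f=2→J2  6|4|7
P(2,4) f=1→J1  6|5|7
M = 3(6−1)−2·5−7 = 15−10−7 = -2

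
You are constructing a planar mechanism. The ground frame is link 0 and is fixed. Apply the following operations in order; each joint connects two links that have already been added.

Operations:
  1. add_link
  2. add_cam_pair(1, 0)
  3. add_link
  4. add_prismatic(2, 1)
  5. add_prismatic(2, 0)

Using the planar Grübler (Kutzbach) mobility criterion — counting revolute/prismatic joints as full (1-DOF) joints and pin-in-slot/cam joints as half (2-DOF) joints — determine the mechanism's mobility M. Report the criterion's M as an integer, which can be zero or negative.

M = 1

(L,J1,J2)=(1,0,0); link0 fixed
link1: (2,0,0)
C 1-0 [J2]: (2,0,1)
link2: (3,0,1)
P 2-1 [J1]: (3,1,1)
P 2-0 [J1]: (3,2,1)
Grübler: 3·2 − 2·2 − 1 = 1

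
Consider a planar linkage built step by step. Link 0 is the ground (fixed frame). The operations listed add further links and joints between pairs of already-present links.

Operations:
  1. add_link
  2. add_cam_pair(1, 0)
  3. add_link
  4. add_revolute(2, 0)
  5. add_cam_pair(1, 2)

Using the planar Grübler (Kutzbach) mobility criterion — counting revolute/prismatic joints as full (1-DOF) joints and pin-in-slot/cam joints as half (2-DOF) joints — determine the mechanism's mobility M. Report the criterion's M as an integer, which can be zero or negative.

M = 2

L=1 J1=0 J2=0
add link → L=2 J1=0 J2=0
C@1,0 dof=2 J2 → L=2 J1=0 J2=1
add link → L=3 J1=0 J2=1
R@2,0 dof=1 J1 → L=3 J1=1 J2=1
C@1,2 dof=2 J2 → L=3 J1=1 J2=2
M=3(L−1)−2J1−J2=3·2−2·1−2=2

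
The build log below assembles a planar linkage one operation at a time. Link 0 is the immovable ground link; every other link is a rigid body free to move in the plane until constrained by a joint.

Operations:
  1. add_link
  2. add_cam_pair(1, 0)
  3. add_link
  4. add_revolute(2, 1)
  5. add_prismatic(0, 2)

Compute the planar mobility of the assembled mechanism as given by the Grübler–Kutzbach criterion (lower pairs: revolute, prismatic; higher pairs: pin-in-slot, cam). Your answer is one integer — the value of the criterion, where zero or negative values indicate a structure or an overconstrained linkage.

M = 1

[1;0;0] (link 0 is ground)
L+ [2;0;0]
C(1,0)∈J2 [2;0;1]
L+ [3;0;1]
R(2,1)∈J1 [3;1;1]
P(0,2)∈J1 [3;2;1]
mobility = 6 − 4 − 1 = 1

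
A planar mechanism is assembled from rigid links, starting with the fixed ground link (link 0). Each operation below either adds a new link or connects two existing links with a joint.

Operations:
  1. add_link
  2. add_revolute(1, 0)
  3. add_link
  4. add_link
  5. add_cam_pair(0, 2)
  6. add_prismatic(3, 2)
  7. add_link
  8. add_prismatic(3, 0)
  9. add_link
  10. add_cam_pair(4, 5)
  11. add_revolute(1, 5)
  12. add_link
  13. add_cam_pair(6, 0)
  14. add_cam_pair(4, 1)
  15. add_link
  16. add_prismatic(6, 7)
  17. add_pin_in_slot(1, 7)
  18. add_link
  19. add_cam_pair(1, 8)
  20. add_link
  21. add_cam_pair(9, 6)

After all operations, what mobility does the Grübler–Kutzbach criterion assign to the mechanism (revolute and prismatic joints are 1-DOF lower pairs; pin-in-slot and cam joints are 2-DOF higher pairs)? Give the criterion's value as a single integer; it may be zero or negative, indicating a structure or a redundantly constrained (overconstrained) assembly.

L=1 J1=0 J2=0
add link → L=2 J1=0 J2=0
R@1,0 dof=1 J1 → L=2 J1=1 J2=0
add link → L=3 J1=1 J2=0
add link → L=4 J1=1 J2=0
C@0,2 dof=2 J2 → L=4 J1=1 J2=1
P@3,2 dof=1 J1 → L=4 J1=2 J2=1
add link → L=5 J1=2 J2=1
P@3,0 dof=1 J1 → L=5 J1=3 J2=1
add link → L=6 J1=3 J2=1
C@4,5 dof=2 J2 → L=6 J1=3 J2=2
R@1,5 dof=1 J1 → L=6 J1=4 J2=2
add link → L=7 J1=4 J2=2
C@6,0 dof=2 J2 → L=7 J1=4 J2=3
C@4,1 dof=2 J2 → L=7 J1=4 J2=4
add link → L=8 J1=4 J2=4
P@6,7 dof=1 J1 → L=8 J1=5 J2=4
PS@1,7 dof=2 J2 → L=8 J1=5 J2=5
add link → L=9 J1=5 J2=5
C@1,8 dof=2 J2 → L=9 J1=5 J2=6
add link → L=10 J1=5 J2=6
C@9,6 dof=2 J2 → L=10 J1=5 J2=7
M=3(L−1)−2J1−J2=3·9−2·5−7=10

M = 10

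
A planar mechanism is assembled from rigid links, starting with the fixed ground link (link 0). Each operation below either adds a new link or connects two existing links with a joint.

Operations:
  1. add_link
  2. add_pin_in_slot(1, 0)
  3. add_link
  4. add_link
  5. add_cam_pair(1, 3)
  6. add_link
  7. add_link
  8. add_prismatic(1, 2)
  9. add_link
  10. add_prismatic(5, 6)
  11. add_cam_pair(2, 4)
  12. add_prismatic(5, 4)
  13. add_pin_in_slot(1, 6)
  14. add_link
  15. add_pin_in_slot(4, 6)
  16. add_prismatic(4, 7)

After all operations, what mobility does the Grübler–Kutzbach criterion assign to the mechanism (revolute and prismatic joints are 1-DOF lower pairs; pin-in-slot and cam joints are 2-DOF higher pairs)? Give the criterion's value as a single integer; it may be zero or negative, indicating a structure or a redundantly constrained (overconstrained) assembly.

M = 8

link 0 = ground. State L|J1|J2 = 1|0|0
+link1  2|0|0
PS(1,0) f=2→J2  2|0|1
+link2  3|0|1
+link3  4|0|1
C(1,3) f=2→J2  4|0|2
+link4  5|0|2
+link5  6|0|2
P(1,2) f=1→J1  6|1|2
+link6  7|1|2
P(5,6) f=1→J1  7|2|2
C(2,4) f=2→J2  7|2|3
P(5,4) f=1→J1  7|3|3
PS(1,6) f=2→J2  7|3|4
+link7  8|3|4
PS(4,6) f=2→J2  8|3|5
P(4,7) f=1→J1  8|4|5
M = 3(8−1)−2·4−5 = 21−8−5 = 8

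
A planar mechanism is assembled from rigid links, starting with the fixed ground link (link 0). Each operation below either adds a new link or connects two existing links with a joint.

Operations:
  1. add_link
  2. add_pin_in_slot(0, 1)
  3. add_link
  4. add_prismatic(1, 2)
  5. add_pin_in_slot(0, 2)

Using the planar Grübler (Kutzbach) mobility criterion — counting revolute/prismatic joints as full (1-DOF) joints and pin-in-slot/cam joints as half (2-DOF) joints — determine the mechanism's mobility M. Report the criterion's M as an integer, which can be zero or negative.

(L,J1,J2)=(1,0,0); link0 fixed
link1: (2,0,0)
PS 0-1 [J2]: (2,0,1)
link2: (3,0,1)
P 1-2 [J1]: (3,1,1)
PS 0-2 [J2]: (3,1,2)
Grübler: 3·2 − 2·1 − 2 = 2

M = 2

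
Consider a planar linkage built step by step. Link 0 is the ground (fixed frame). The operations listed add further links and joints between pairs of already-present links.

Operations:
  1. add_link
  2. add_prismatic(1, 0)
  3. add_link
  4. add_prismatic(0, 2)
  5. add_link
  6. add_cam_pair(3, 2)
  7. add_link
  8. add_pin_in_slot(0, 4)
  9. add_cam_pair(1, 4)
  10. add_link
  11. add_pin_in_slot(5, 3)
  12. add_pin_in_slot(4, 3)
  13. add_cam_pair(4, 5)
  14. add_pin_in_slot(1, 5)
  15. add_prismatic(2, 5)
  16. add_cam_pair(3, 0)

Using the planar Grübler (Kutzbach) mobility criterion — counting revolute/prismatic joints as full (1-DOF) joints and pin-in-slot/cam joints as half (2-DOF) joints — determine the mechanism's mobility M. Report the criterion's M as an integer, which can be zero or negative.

L=1 J1=0 J2=0
add link → L=2 J1=0 J2=0
P@1,0 dof=1 J1 → L=2 J1=1 J2=0
add link → L=3 J1=1 J2=0
P@0,2 dof=1 J1 → L=3 J1=2 J2=0
add link → L=4 J1=2 J2=0
C@3,2 dof=2 J2 → L=4 J1=2 J2=1
add link → L=5 J1=2 J2=1
PS@0,4 dof=2 J2 → L=5 J1=2 J2=2
C@1,4 dof=2 J2 → L=5 J1=2 J2=3
add link → L=6 J1=2 J2=3
PS@5,3 dof=2 J2 → L=6 J1=2 J2=4
PS@4,3 dof=2 J2 → L=6 J1=2 J2=5
C@4,5 dof=2 J2 → L=6 J1=2 J2=6
PS@1,5 dof=2 J2 → L=6 J1=2 J2=7
P@2,5 dof=1 J1 → L=6 J1=3 J2=7
C@3,0 dof=2 J2 → L=6 J1=3 J2=8
M=3(L−1)−2J1−J2=3·5−2·3−8=1

M = 1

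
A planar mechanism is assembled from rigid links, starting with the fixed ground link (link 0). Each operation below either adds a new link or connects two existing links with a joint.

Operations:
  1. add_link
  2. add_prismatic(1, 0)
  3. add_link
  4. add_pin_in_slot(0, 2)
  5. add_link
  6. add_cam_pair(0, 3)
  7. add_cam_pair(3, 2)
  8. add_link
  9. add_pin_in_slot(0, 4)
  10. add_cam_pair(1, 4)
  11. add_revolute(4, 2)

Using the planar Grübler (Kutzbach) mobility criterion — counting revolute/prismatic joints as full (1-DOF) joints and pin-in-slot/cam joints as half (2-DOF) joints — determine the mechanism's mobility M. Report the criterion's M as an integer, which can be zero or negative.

M = 3

link 0 = ground. State L|J1|J2 = 1|0|0
+link1  2|0|0
P(1,0) f=1→J1  2|1|0
+link2  3|1|0
PS(0,2) f=2→J2  3|1|1
+link3  4|1|1
C(0,3) f=2→J2  4|1|2
C(3,2) f=2→J2  4|1|3
+link4  5|1|3
PS(0,4) f=2→J2  5|1|4
C(1,4) f=2→J2  5|1|5
R(4,2) f=1→J1  5|2|5
M = 3(5−1)−2·2−5 = 12−4−5 = 3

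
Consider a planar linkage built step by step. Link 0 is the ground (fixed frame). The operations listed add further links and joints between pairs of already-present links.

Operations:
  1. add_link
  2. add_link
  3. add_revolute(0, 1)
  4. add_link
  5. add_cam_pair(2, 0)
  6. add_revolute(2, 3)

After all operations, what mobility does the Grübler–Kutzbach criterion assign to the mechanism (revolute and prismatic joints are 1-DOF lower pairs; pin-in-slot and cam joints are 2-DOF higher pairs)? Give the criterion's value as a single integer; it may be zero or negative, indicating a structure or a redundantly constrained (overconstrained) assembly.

M = 4

ground; <1,0,0>
#1 <2,0,0>
#2 <3,0,0>
R:0↔1 J1 <3,1,0>
#3 <4,1,0>
C:2↔0 J2 <4,1,1>
R:2↔3 J1 <4,2,1>
3×3 − 2×2 − 1×1 = 4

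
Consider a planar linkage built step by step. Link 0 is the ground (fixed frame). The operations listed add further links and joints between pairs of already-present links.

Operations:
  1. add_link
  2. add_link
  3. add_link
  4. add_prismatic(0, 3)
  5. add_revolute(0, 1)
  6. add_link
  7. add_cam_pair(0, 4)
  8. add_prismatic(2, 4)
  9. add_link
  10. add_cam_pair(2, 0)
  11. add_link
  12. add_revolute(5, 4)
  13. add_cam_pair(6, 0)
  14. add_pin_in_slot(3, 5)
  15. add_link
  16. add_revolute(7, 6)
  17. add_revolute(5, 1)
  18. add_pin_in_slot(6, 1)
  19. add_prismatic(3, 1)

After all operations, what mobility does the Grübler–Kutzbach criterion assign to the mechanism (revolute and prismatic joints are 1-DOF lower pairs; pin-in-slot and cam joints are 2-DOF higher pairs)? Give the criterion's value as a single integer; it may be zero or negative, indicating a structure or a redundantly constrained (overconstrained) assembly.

M = 2

(L,J1,J2)=(1,0,0); link0 fixed
link1: (2,0,0)
link2: (3,0,0)
link3: (4,0,0)
P 0-3 [J1]: (4,1,0)
R 0-1 [J1]: (4,2,0)
link4: (5,2,0)
C 0-4 [J2]: (5,2,1)
P 2-4 [J1]: (5,3,1)
link5: (6,3,1)
C 2-0 [J2]: (6,3,2)
link6: (7,3,2)
R 5-4 [J1]: (7,4,2)
C 6-0 [J2]: (7,4,3)
PS 3-5 [J2]: (7,4,4)
link7: (8,4,4)
R 7-6 [J1]: (8,5,4)
R 5-1 [J1]: (8,6,4)
PS 6-1 [J2]: (8,6,5)
P 3-1 [J1]: (8,7,5)
Grübler: 3·7 − 2·7 − 5 = 2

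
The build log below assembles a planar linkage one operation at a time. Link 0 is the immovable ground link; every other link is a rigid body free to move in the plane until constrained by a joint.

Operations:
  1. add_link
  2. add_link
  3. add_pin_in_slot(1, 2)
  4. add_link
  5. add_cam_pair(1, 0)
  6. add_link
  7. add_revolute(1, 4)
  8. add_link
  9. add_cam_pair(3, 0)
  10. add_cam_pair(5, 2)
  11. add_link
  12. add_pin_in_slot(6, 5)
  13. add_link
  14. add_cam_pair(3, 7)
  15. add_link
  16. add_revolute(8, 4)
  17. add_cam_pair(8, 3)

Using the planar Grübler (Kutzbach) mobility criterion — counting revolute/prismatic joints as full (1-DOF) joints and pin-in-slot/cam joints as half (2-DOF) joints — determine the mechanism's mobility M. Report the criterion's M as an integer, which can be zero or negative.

ground; <1,0,0>
#1 <2,0,0>
#2 <3,0,0>
PS:1↔2 J2 <3,0,1>
#3 <4,0,1>
C:1↔0 J2 <4,0,2>
#4 <5,0,2>
R:1↔4 J1 <5,1,2>
#5 <6,1,2>
C:3↔0 J2 <6,1,3>
C:5↔2 J2 <6,1,4>
#6 <7,1,4>
PS:6↔5 J2 <7,1,5>
#7 <8,1,5>
C:3↔7 J2 <8,1,6>
#8 <9,1,6>
R:8↔4 J1 <9,2,6>
C:8↔3 J2 <9,2,7>
3×8 − 2×2 − 1×7 = 13

M = 13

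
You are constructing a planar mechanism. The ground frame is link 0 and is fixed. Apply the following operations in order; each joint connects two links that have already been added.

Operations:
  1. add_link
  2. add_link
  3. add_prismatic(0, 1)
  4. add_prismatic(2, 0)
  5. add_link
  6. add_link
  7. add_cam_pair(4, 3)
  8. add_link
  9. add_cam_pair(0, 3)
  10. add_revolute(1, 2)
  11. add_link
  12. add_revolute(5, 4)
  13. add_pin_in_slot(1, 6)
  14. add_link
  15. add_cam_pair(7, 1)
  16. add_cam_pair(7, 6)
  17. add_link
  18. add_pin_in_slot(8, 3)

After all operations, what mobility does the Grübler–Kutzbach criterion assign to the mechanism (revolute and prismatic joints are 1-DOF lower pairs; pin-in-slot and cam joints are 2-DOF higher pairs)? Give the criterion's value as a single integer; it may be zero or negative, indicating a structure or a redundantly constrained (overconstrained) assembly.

M = 10

[1;0;0] (link 0 is ground)
L+ [2;0;0]
L+ [3;0;0]
P(0,1)∈J1 [3;1;0]
P(2,0)∈J1 [3;2;0]
L+ [4;2;0]
L+ [5;2;0]
C(4,3)∈J2 [5;2;1]
L+ [6;2;1]
C(0,3)∈J2 [6;2;2]
R(1,2)∈J1 [6;3;2]
L+ [7;3;2]
R(5,4)∈J1 [7;4;2]
PS(1,6)∈J2 [7;4;3]
L+ [8;4;3]
C(7,1)∈J2 [8;4;4]
C(7,6)∈J2 [8;4;5]
L+ [9;4;5]
PS(8,3)∈J2 [9;4;6]
mobility = 24 − 8 − 6 = 10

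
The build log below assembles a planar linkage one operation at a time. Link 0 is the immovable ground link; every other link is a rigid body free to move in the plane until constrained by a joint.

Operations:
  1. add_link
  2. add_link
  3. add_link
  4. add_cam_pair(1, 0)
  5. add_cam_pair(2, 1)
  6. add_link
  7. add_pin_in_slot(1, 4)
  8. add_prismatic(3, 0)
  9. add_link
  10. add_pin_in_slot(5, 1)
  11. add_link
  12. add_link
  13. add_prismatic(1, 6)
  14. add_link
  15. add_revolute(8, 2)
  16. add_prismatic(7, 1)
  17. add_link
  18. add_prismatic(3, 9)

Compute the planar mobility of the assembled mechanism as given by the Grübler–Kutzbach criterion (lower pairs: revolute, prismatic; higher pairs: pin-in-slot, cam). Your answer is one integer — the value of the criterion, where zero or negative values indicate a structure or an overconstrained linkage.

ground; <1,0,0>
#1 <2,0,0>
#2 <3,0,0>
#3 <4,0,0>
C:1↔0 J2 <4,0,1>
C:2↔1 J2 <4,0,2>
#4 <5,0,2>
PS:1↔4 J2 <5,0,3>
P:3↔0 J1 <5,1,3>
#5 <6,1,3>
PS:5↔1 J2 <6,1,4>
#6 <7,1,4>
#7 <8,1,4>
P:1↔6 J1 <8,2,4>
#8 <9,2,4>
R:8↔2 J1 <9,3,4>
P:7↔1 J1 <9,4,4>
#9 <10,4,4>
P:3↔9 J1 <10,5,4>
3×9 − 2×5 − 1×4 = 13

M = 13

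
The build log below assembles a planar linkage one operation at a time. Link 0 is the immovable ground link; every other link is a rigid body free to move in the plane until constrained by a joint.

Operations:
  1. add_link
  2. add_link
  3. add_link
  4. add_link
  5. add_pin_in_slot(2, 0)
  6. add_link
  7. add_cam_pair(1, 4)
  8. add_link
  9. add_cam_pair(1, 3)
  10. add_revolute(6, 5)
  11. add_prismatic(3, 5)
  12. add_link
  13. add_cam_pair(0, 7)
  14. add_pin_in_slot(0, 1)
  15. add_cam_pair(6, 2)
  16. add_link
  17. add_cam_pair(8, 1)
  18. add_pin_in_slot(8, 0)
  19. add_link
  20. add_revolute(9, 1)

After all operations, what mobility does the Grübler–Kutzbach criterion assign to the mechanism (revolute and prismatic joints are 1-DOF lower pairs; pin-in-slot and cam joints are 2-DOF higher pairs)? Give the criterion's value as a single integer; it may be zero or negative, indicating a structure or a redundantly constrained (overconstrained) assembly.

M = 13

(L,J1,J2)=(1,0,0); link0 fixed
link1: (2,0,0)
link2: (3,0,0)
link3: (4,0,0)
link4: (5,0,0)
PS 2-0 [J2]: (5,0,1)
link5: (6,0,1)
C 1-4 [J2]: (6,0,2)
link6: (7,0,2)
C 1-3 [J2]: (7,0,3)
R 6-5 [J1]: (7,1,3)
P 3-5 [J1]: (7,2,3)
link7: (8,2,3)
C 0-7 [J2]: (8,2,4)
PS 0-1 [J2]: (8,2,5)
C 6-2 [J2]: (8,2,6)
link8: (9,2,6)
C 8-1 [J2]: (9,2,7)
PS 8-0 [J2]: (9,2,8)
link9: (10,2,8)
R 9-1 [J1]: (10,3,8)
Grübler: 3·9 − 2·3 − 8 = 13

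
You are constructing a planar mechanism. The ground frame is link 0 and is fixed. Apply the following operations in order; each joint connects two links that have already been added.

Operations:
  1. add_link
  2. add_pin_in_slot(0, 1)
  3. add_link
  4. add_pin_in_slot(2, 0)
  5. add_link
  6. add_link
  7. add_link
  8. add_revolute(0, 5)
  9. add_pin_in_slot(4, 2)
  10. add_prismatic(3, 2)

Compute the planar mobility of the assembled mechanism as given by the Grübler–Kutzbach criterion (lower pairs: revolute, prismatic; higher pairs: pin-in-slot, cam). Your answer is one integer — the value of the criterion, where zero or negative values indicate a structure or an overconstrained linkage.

L=1 J1=0 J2=0
add link → L=2 J1=0 J2=0
PS@0,1 dof=2 J2 → L=2 J1=0 J2=1
add link → L=3 J1=0 J2=1
PS@2,0 dof=2 J2 → L=3 J1=0 J2=2
add link → L=4 J1=0 J2=2
add link → L=5 J1=0 J2=2
add link → L=6 J1=0 J2=2
R@0,5 dof=1 J1 → L=6 J1=1 J2=2
PS@4,2 dof=2 J2 → L=6 J1=1 J2=3
P@3,2 dof=1 J1 → L=6 J1=2 J2=3
M=3(L−1)−2J1−J2=3·5−2·2−3=8

M = 8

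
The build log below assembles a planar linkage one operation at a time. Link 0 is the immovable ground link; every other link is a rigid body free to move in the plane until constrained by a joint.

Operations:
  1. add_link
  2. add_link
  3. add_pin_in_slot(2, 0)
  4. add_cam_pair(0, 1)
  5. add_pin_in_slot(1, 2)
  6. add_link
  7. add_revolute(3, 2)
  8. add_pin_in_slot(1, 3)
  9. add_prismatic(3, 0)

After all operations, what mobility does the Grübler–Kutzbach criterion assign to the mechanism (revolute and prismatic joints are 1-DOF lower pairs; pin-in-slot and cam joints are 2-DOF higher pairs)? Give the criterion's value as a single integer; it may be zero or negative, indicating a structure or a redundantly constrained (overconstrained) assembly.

M = 1

ground; <1,0,0>
#1 <2,0,0>
#2 <3,0,0>
PS:2↔0 J2 <3,0,1>
C:0↔1 J2 <3,0,2>
PS:1↔2 J2 <3,0,3>
#3 <4,0,3>
R:3↔2 J1 <4,1,3>
PS:1↔3 J2 <4,1,4>
P:3↔0 J1 <4,2,4>
3×3 − 2×2 − 1×4 = 1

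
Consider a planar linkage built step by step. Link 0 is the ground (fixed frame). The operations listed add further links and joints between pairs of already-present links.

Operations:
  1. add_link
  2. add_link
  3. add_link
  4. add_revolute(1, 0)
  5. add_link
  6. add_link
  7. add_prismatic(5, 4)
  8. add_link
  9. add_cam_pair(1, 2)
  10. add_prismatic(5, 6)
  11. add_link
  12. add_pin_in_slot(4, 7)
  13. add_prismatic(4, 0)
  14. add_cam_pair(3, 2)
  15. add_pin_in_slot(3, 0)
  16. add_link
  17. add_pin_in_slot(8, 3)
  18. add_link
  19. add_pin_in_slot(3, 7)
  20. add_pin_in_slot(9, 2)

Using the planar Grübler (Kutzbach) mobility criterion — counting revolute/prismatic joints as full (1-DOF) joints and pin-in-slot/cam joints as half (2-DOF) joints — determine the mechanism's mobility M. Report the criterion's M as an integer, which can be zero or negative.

[1;0;0] (link 0 is ground)
L+ [2;0;0]
L+ [3;0;0]
L+ [4;0;0]
R(1,0)∈J1 [4;1;0]
L+ [5;1;0]
L+ [6;1;0]
P(5,4)∈J1 [6;2;0]
L+ [7;2;0]
C(1,2)∈J2 [7;2;1]
P(5,6)∈J1 [7;3;1]
L+ [8;3;1]
PS(4,7)∈J2 [8;3;2]
P(4,0)∈J1 [8;4;2]
C(3,2)∈J2 [8;4;3]
PS(3,0)∈J2 [8;4;4]
L+ [9;4;4]
PS(8,3)∈J2 [9;4;5]
L+ [10;4;5]
PS(3,7)∈J2 [10;4;6]
PS(9,2)∈J2 [10;4;7]
mobility = 27 − 8 − 7 = 12

M = 12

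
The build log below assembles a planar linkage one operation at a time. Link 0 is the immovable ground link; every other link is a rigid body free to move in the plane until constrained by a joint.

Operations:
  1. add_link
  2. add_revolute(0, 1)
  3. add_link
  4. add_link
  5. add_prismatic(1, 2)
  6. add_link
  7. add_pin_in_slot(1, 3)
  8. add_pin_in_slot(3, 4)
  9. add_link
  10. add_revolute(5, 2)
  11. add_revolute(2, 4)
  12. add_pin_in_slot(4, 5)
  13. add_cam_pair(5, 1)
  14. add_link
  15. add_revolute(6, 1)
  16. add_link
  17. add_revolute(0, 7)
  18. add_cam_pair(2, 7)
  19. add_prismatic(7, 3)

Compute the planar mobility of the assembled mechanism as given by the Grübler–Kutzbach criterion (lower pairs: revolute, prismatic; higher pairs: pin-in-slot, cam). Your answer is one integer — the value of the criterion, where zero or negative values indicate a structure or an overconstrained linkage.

M = 2

[1;0;0] (link 0 is ground)
L+ [2;0;0]
R(0,1)∈J1 [2;1;0]
L+ [3;1;0]
L+ [4;1;0]
P(1,2)∈J1 [4;2;0]
L+ [5;2;0]
PS(1,3)∈J2 [5;2;1]
PS(3,4)∈J2 [5;2;2]
L+ [6;2;2]
R(5,2)∈J1 [6;3;2]
R(2,4)∈J1 [6;4;2]
PS(4,5)∈J2 [6;4;3]
C(5,1)∈J2 [6;4;4]
L+ [7;4;4]
R(6,1)∈J1 [7;5;4]
L+ [8;5;4]
R(0,7)∈J1 [8;6;4]
C(2,7)∈J2 [8;6;5]
P(7,3)∈J1 [8;7;5]
mobility = 21 − 14 − 5 = 2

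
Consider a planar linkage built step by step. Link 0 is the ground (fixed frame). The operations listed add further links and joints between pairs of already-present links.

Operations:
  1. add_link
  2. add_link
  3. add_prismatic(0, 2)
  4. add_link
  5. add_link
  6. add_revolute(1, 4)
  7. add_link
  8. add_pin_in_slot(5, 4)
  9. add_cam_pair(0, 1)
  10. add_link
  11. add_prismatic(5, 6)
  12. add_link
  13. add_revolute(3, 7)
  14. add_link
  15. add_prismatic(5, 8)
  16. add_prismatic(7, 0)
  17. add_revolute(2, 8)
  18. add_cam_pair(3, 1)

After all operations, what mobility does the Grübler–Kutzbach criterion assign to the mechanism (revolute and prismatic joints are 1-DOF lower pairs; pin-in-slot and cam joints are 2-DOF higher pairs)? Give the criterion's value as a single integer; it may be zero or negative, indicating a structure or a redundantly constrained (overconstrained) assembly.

M = 7

L=1 J1=0 J2=0
add link → L=2 J1=0 J2=0
add link → L=3 J1=0 J2=0
P@0,2 dof=1 J1 → L=3 J1=1 J2=0
add link → L=4 J1=1 J2=0
add link → L=5 J1=1 J2=0
R@1,4 dof=1 J1 → L=5 J1=2 J2=0
add link → L=6 J1=2 J2=0
PS@5,4 dof=2 J2 → L=6 J1=2 J2=1
C@0,1 dof=2 J2 → L=6 J1=2 J2=2
add link → L=7 J1=2 J2=2
P@5,6 dof=1 J1 → L=7 J1=3 J2=2
add link → L=8 J1=3 J2=2
R@3,7 dof=1 J1 → L=8 J1=4 J2=2
add link → L=9 J1=4 J2=2
P@5,8 dof=1 J1 → L=9 J1=5 J2=2
P@7,0 dof=1 J1 → L=9 J1=6 J2=2
R@2,8 dof=1 J1 → L=9 J1=7 J2=2
C@3,1 dof=2 J2 → L=9 J1=7 J2=3
M=3(L−1)−2J1−J2=3·8−2·7−3=7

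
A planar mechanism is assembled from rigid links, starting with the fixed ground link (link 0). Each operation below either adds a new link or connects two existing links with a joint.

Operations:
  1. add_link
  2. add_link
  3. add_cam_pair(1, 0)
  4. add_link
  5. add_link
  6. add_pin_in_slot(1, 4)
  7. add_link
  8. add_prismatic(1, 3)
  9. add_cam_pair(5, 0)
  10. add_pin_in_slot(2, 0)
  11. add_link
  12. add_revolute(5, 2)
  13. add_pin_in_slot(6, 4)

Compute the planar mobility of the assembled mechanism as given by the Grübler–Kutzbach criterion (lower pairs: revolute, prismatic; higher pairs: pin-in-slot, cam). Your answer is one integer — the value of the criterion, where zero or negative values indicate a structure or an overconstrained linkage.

ground; <1,0,0>
#1 <2,0,0>
#2 <3,0,0>
C:1↔0 J2 <3,0,1>
#3 <4,0,1>
#4 <5,0,1>
PS:1↔4 J2 <5,0,2>
#5 <6,0,2>
P:1↔3 J1 <6,1,2>
C:5↔0 J2 <6,1,3>
PS:2↔0 J2 <6,1,4>
#6 <7,1,4>
R:5↔2 J1 <7,2,4>
PS:6↔4 J2 <7,2,5>
3×6 − 2×2 − 1×5 = 9

M = 9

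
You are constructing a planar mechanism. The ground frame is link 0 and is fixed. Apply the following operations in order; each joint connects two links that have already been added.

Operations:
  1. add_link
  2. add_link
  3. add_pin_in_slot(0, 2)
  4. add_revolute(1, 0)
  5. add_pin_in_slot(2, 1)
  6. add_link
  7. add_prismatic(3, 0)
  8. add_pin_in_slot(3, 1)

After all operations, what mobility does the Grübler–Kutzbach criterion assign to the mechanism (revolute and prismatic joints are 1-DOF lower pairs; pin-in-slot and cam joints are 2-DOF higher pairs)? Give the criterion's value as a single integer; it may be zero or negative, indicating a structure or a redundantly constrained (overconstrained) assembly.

L=1 J1=0 J2=0
add link → L=2 J1=0 J2=0
add link → L=3 J1=0 J2=0
PS@0,2 dof=2 J2 → L=3 J1=0 J2=1
R@1,0 dof=1 J1 → L=3 J1=1 J2=1
PS@2,1 dof=2 J2 → L=3 J1=1 J2=2
add link → L=4 J1=1 J2=2
P@3,0 dof=1 J1 → L=4 J1=2 J2=2
PS@3,1 dof=2 J2 → L=4 J1=2 J2=3
M=3(L−1)−2J1−J2=3·3−2·2−3=2

M = 2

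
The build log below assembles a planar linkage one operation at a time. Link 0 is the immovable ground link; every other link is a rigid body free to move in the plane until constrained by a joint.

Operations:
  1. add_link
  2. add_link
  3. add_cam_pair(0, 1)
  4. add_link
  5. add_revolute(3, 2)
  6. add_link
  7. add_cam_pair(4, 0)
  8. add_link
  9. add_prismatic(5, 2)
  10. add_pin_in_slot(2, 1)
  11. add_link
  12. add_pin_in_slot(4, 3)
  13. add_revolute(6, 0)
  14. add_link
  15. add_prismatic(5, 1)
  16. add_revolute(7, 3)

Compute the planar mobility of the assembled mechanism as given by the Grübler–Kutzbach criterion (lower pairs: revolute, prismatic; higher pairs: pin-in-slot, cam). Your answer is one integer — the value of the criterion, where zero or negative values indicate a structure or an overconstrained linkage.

M = 7

ground; <1,0,0>
#1 <2,0,0>
#2 <3,0,0>
C:0↔1 J2 <3,0,1>
#3 <4,0,1>
R:3↔2 J1 <4,1,1>
#4 <5,1,1>
C:4↔0 J2 <5,1,2>
#5 <6,1,2>
P:5↔2 J1 <6,2,2>
PS:2↔1 J2 <6,2,3>
#6 <7,2,3>
PS:4↔3 J2 <7,2,4>
R:6↔0 J1 <7,3,4>
#7 <8,3,4>
P:5↔1 J1 <8,4,4>
R:7↔3 J1 <8,5,4>
3×7 − 2×5 − 1×4 = 7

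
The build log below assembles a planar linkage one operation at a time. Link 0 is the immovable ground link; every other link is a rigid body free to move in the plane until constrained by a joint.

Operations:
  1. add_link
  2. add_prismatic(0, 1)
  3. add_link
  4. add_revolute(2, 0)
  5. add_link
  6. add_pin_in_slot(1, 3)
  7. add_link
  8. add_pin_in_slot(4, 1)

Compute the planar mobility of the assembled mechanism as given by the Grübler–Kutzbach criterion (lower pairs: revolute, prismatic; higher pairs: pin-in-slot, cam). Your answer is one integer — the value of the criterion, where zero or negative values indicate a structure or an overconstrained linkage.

M = 6

[1;0;0] (link 0 is ground)
L+ [2;0;0]
P(0,1)∈J1 [2;1;0]
L+ [3;1;0]
R(2,0)∈J1 [3;2;0]
L+ [4;2;0]
PS(1,3)∈J2 [4;2;1]
L+ [5;2;1]
PS(4,1)∈J2 [5;2;2]
mobility = 12 − 4 − 2 = 6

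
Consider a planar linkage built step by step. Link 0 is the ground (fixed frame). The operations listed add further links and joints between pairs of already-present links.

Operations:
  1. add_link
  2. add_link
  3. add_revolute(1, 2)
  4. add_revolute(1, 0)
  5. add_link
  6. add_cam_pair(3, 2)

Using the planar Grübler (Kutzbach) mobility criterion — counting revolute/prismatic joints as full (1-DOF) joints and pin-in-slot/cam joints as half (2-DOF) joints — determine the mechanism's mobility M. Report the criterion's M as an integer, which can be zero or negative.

ground; <1,0,0>
#1 <2,0,0>
#2 <3,0,0>
R:1↔2 J1 <3,1,0>
R:1↔0 J1 <3,2,0>
#3 <4,2,0>
C:3↔2 J2 <4,2,1>
3×3 − 2×2 − 1×1 = 4

M = 4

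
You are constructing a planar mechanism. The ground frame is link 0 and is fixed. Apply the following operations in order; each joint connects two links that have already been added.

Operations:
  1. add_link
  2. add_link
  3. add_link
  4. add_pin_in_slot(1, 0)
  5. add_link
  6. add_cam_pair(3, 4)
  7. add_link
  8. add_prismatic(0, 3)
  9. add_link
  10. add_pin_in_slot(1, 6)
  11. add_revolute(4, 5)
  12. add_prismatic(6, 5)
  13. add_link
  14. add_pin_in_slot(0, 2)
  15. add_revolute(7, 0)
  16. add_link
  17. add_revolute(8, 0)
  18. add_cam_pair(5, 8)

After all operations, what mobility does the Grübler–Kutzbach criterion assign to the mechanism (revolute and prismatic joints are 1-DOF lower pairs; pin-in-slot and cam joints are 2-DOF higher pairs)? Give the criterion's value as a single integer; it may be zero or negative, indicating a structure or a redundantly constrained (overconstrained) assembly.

M = 9

L=1 J1=0 J2=0
add link → L=2 J1=0 J2=0
add link → L=3 J1=0 J2=0
add link → L=4 J1=0 J2=0
PS@1,0 dof=2 J2 → L=4 J1=0 J2=1
add link → L=5 J1=0 J2=1
C@3,4 dof=2 J2 → L=5 J1=0 J2=2
add link → L=6 J1=0 J2=2
P@0,3 dof=1 J1 → L=6 J1=1 J2=2
add link → L=7 J1=1 J2=2
PS@1,6 dof=2 J2 → L=7 J1=1 J2=3
R@4,5 dof=1 J1 → L=7 J1=2 J2=3
P@6,5 dof=1 J1 → L=7 J1=3 J2=3
add link → L=8 J1=3 J2=3
PS@0,2 dof=2 J2 → L=8 J1=3 J2=4
R@7,0 dof=1 J1 → L=8 J1=4 J2=4
add link → L=9 J1=4 J2=4
R@8,0 dof=1 J1 → L=9 J1=5 J2=4
C@5,8 dof=2 J2 → L=9 J1=5 J2=5
M=3(L−1)−2J1−J2=3·8−2·5−5=9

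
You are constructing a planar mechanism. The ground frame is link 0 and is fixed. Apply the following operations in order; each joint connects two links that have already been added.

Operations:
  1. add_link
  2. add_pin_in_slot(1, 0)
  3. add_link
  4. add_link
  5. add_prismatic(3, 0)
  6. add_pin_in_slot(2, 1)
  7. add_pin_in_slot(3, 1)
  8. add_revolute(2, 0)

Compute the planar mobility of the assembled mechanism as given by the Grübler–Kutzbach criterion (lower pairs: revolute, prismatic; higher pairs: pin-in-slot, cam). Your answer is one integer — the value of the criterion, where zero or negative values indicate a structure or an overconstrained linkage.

(L,J1,J2)=(1,0,0); link0 fixed
link1: (2,0,0)
PS 1-0 [J2]: (2,0,1)
link2: (3,0,1)
link3: (4,0,1)
P 3-0 [J1]: (4,1,1)
PS 2-1 [J2]: (4,1,2)
PS 3-1 [J2]: (4,1,3)
R 2-0 [J1]: (4,2,3)
Grübler: 3·3 − 2·2 − 3 = 2

M = 2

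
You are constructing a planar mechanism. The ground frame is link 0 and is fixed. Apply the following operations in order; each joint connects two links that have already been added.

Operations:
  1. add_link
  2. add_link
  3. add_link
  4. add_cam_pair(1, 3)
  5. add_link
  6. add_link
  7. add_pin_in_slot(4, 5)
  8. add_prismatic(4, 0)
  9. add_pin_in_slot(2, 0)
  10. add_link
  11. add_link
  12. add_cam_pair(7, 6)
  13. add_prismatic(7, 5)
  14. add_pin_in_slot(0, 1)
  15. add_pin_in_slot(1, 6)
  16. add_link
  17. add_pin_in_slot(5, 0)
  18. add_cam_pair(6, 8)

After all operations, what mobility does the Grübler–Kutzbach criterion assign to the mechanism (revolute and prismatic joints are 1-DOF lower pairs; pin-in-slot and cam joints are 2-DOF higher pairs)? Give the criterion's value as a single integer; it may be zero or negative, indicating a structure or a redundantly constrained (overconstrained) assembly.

M = 12

L=1 J1=0 J2=0
add link → L=2 J1=0 J2=0
add link → L=3 J1=0 J2=0
add link → L=4 J1=0 J2=0
C@1,3 dof=2 J2 → L=4 J1=0 J2=1
add link → L=5 J1=0 J2=1
add link → L=6 J1=0 J2=1
PS@4,5 dof=2 J2 → L=6 J1=0 J2=2
P@4,0 dof=1 J1 → L=6 J1=1 J2=2
PS@2,0 dof=2 J2 → L=6 J1=1 J2=3
add link → L=7 J1=1 J2=3
add link → L=8 J1=1 J2=3
C@7,6 dof=2 J2 → L=8 J1=1 J2=4
P@7,5 dof=1 J1 → L=8 J1=2 J2=4
PS@0,1 dof=2 J2 → L=8 J1=2 J2=5
PS@1,6 dof=2 J2 → L=8 J1=2 J2=6
add link → L=9 J1=2 J2=6
PS@5,0 dof=2 J2 → L=9 J1=2 J2=7
C@6,8 dof=2 J2 → L=9 J1=2 J2=8
M=3(L−1)−2J1−J2=3·8−2·2−8=12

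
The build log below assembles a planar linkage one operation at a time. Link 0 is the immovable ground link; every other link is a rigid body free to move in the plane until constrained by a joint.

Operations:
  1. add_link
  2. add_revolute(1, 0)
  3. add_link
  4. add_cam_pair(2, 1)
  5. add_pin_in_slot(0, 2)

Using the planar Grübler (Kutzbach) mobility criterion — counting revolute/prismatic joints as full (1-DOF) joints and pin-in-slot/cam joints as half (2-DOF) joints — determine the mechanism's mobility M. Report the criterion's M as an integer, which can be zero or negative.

ground; <1,0,0>
#1 <2,0,0>
R:1↔0 J1 <2,1,0>
#2 <3,1,0>
C:2↔1 J2 <3,1,1>
PS:0↔2 J2 <3,1,2>
3×2 − 2×1 − 1×2 = 2

M = 2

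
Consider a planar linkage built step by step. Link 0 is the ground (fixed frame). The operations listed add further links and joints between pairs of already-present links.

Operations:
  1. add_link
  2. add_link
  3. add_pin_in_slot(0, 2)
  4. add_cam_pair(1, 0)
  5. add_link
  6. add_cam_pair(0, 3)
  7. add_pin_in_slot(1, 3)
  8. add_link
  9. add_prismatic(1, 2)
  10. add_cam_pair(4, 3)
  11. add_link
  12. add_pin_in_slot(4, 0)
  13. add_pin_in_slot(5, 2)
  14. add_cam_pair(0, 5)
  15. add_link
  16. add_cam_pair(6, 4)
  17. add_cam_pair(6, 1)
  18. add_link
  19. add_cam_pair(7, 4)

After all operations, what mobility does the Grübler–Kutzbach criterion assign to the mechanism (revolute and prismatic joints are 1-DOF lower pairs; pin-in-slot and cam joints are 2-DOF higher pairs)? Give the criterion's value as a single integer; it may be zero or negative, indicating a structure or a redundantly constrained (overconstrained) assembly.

(L,J1,J2)=(1,0,0); link0 fixed
link1: (2,0,0)
link2: (3,0,0)
PS 0-2 [J2]: (3,0,1)
C 1-0 [J2]: (3,0,2)
link3: (4,0,2)
C 0-3 [J2]: (4,0,3)
PS 1-3 [J2]: (4,0,4)
link4: (5,0,4)
P 1-2 [J1]: (5,1,4)
C 4-3 [J2]: (5,1,5)
link5: (6,1,5)
PS 4-0 [J2]: (6,1,6)
PS 5-2 [J2]: (6,1,7)
C 0-5 [J2]: (6,1,8)
link6: (7,1,8)
C 6-4 [J2]: (7,1,9)
C 6-1 [J2]: (7,1,10)
link7: (8,1,10)
C 7-4 [J2]: (8,1,11)
Grübler: 3·7 − 2·1 − 11 = 8

M = 8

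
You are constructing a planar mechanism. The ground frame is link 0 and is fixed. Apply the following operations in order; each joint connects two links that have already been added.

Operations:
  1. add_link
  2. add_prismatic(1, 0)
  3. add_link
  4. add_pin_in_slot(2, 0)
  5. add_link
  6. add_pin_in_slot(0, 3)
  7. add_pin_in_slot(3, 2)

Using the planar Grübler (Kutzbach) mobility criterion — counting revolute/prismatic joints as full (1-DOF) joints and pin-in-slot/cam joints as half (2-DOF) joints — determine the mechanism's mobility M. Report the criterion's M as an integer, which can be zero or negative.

M = 4

[1;0;0] (link 0 is ground)
L+ [2;0;0]
P(1,0)∈J1 [2;1;0]
L+ [3;1;0]
PS(2,0)∈J2 [3;1;1]
L+ [4;1;1]
PS(0,3)∈J2 [4;1;2]
PS(3,2)∈J2 [4;1;3]
mobility = 9 − 2 − 3 = 4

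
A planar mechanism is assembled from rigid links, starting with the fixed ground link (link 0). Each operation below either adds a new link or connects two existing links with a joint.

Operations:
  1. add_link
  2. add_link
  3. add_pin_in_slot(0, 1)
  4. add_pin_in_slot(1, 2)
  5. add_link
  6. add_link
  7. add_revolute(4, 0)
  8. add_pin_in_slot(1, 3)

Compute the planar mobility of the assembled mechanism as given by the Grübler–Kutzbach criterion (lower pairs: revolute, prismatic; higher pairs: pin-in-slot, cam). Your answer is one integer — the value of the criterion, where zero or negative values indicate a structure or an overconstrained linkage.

[1;0;0] (link 0 is ground)
L+ [2;0;0]
L+ [3;0;0]
PS(0,1)∈J2 [3;0;1]
PS(1,2)∈J2 [3;0;2]
L+ [4;0;2]
L+ [5;0;2]
R(4,0)∈J1 [5;1;2]
PS(1,3)∈J2 [5;1;3]
mobility = 12 − 2 − 3 = 7

M = 7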